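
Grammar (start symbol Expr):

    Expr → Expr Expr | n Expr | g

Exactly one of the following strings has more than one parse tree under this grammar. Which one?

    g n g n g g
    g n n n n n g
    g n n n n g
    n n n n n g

g n g n g g: 12 trees
g n n n n n g: 1 tree
g n n n n g: 1 tree
n n n n n g: 1 tree

g n g n g g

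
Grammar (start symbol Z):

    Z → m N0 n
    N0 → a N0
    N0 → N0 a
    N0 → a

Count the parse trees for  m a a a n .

4

Parse trees for m a a a n:
  [Z m [N0 a [N0 a [N0 a]]] n]
  [Z m [N0 a [N0 [N0 a] a]] n]
  [Z m [N0 [N0 a [N0 a]] a] n]
  [Z m [N0 [N0 [N0 a] a] a] n]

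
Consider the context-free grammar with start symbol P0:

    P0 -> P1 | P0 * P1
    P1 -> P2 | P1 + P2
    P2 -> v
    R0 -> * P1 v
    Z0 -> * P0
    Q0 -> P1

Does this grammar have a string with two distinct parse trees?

Only P0, P1, P2 are reachable from P0; ignoring the rest: The grammar is stratified — P0 handles '*' (left-recursive), P1 handles '+', P2 atoms. Each operator has a fixed associativity and precedence level, so every string has one parse.

Unambiguous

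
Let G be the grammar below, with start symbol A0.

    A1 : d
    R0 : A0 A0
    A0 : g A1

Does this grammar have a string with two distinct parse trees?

Unambiguous

(R0 is unreachable from A0, so its rules don't affect L(A0).) Restricted to the reachable nonterminals, every rule has the form A → t or A → t B, and no two rules for the same A share a first terminal. The grammar encodes a DFA — one run per string.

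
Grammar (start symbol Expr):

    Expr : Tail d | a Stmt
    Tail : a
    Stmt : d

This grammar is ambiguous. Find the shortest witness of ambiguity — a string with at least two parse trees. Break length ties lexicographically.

length 2: a d has 2 parse trees

Two derivations of a d:
  Expr ⇒ Tail d ⇒ a d
  Expr ⇒ a Stmt ⇒ a d

a d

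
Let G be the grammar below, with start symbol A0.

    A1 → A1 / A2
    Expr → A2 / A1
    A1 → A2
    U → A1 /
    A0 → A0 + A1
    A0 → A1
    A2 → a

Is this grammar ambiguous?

(U, Expr are unreachable from A0, so their rules don't affect L(A0).) A0 → A0 + A1 | A1  ;  A1 → A1 / A2 | A2  — a left-associative chain with A2 at the bottom. Each string factors uniquely by precedence.

Unambiguous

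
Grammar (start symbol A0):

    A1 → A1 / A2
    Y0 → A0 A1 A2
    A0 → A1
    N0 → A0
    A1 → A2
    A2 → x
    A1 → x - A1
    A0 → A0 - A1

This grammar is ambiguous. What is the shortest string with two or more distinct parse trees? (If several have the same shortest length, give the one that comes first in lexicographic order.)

x - x

length 1: no string has ≥2 trees
length 3: x - x has 2 parse trees

Two derivations of x - x:
  A0 ⇒ A1 ⇒ x - A1 ⇒ x - A2 ⇒ x - x
  A0 ⇒ A0 - A1 ⇒ A1 - A1 ⇒ A2 - A1 ⇒ x - A1 ⇒ x - A2 ⇒ x - x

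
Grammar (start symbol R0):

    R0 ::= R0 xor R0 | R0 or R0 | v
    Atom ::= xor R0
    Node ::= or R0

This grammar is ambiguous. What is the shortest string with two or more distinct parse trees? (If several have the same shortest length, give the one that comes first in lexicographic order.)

v or v or v

length 1: no string has ≥2 trees
length 3: no string has ≥2 trees
length 5: v or v or v has 2 parse trees

Two derivations of v or v or v:
  R0 ⇒ R0 or R0 ⇒ R0 or R0 or R0 ⇒ v or R0 or R0 ⇒ v or v or R0 ⇒ v or v or v
  R0 ⇒ R0 or R0 ⇒ v or R0 ⇒ v or R0 or R0 ⇒ v or v or R0 ⇒ v or v or v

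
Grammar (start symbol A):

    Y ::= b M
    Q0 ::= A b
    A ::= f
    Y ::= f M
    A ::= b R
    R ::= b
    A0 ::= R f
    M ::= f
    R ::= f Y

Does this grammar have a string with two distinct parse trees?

(Q0, A0 are unreachable from A, so their rules don't affect L(A).) Each reachable nonterminal has at most one production per leading terminal, and all productions are right-linear; the derivation is determined token-by-token.

Unambiguous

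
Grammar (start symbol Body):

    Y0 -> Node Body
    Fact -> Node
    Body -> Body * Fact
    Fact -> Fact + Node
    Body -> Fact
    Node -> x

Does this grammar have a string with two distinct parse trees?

Only Body, Fact, Node are reachable from Body; ignoring the rest: The grammar is stratified — Body handles '*' (left-recursive), Fact handles '+', Node atoms. Each operator has a fixed associativity and precedence level, so every string has one parse.

Unambiguous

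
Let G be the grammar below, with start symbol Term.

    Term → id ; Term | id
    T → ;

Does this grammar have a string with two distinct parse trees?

Unambiguous

Only Term is reachable from Term; ignoring the rest: Right-recursive list with a separator: after each atom, whether the separator follows determines the rule. One parse per string.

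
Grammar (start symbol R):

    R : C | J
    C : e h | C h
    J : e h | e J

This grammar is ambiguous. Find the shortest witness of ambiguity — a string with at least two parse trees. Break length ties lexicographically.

length 2: e h has 2 parse trees

Two derivations of e h:
  R ⇒ C ⇒ e h
  R ⇒ J ⇒ e h

e h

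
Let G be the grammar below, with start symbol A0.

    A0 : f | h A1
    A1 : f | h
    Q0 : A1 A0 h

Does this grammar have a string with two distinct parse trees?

Unambiguous

Only A0, A1 are reachable from A0; ignoring the rest: Each reachable nonterminal has at most one production per leading terminal, and all productions are right-linear; the derivation is determined token-by-token.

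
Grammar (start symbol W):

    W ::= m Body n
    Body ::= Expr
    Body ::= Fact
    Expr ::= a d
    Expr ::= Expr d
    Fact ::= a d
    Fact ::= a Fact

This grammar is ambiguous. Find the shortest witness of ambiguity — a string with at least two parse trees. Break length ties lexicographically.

m a d n

length 4: m a d n has 2 parse trees

Two derivations of m a d n:
  W ⇒ m Body n ⇒ m Expr n ⇒ m a d n
  W ⇒ m Body n ⇒ m Fact n ⇒ m a d n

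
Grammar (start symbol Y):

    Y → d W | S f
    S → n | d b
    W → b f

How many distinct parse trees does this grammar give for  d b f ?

Parse trees for d b f:
  [Y d [W b f]]
  [Y [S d b] f]

2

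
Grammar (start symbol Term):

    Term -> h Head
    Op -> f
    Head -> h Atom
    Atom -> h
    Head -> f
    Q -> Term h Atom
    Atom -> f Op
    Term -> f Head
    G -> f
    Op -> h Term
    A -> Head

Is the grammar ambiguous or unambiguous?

(Q, A, G are unreachable from Term, so their rules don't affect L(Term).) Each reachable nonterminal has at most one production per leading terminal, and all productions are right-linear; the derivation is determined token-by-token.

Unambiguous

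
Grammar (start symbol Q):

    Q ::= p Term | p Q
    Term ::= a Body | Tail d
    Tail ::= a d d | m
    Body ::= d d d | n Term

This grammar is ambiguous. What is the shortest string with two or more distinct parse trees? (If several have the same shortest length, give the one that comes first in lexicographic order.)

p a d d d

length 3: no string has ≥2 trees
length 4: no string has ≥2 trees
length 5: p a d d d has 2 parse trees

Two derivations of p a d d d:
  Q ⇒ p Term ⇒ p a Body ⇒ p a d d d
  Q ⇒ p Term ⇒ p Tail d ⇒ p a d d d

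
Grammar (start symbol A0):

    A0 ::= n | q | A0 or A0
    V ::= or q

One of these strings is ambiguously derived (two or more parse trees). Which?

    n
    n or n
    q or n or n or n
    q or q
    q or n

n: 1 tree
n or n: 1 tree
q or n or n or n: 5 trees
q or q: 1 tree
q or n: 1 tree

q or n or n or n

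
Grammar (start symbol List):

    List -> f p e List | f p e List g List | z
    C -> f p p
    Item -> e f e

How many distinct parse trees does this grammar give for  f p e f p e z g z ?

Parse trees for f p e f p e z g z:
  [List f p e [List f p e [List z] g [List z]]]
  [List f p e [List f p e [List z]] g [List z]]

2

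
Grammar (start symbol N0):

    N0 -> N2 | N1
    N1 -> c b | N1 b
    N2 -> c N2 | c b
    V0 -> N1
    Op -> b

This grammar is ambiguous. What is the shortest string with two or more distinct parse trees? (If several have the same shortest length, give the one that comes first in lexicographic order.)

length 2: c b has 2 parse trees

Two derivations of c b:
  N0 ⇒ N2 ⇒ c b
  N0 ⇒ N1 ⇒ c b

c b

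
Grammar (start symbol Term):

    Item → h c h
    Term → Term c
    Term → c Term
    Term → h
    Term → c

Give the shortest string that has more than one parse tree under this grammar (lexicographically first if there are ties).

c c

length 1: no string has ≥2 trees
length 2: c c has 2 parse trees

Two derivations of c c:
  Term ⇒ Term c ⇒ c c
  Term ⇒ c Term ⇒ c c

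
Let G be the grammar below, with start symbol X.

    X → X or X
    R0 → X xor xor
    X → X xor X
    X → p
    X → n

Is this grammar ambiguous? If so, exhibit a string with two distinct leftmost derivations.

Ambiguous

Witness: n or n or n

Derivation 1: X ⇒ X or X ⇒ X or X or X ⇒ n or X or X ⇒ n or n or X ⇒ n or n or n
Derivation 2: X ⇒ X or X ⇒ n or X ⇒ n or X or X ⇒ n or n or X ⇒ n or n or n

Two distinct leftmost derivations for the same string.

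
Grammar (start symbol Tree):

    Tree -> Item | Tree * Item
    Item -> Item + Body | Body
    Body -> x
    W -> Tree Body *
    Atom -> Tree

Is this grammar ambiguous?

Unambiguous

(W, Atom are unreachable from Tree, so their rules don't affect L(Tree).) Tree → Tree * Item | Item  ;  Item → Item + Body | Body  — a left-associative chain with Body at the bottom. Each string factors uniquely by precedence.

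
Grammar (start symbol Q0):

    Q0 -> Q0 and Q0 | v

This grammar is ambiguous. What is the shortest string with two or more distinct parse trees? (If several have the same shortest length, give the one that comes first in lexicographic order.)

length 1: no string has ≥2 trees
length 3: no string has ≥2 trees
length 5: v and v and v has 2 parse trees

Two derivations of v and v and v:
  Q0 ⇒ Q0 and Q0 ⇒ Q0 and Q0 and Q0 ⇒ v and Q0 and Q0 ⇒ v and v and Q0 ⇒ v and v and v
  Q0 ⇒ Q0 and Q0 ⇒ v and Q0 ⇒ v and Q0 and Q0 ⇒ v and v and Q0 ⇒ v and v and v

v and v and v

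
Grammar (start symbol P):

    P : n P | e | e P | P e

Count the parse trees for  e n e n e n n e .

1

Parse trees for e n e n e n n e:
  [P e [P n [P e [P n [P e [P n [P n [P e]]]]]]]]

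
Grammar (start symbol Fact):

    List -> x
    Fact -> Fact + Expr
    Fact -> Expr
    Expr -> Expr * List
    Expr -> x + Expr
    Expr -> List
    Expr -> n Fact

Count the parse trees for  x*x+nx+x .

3

Parse trees for x*x+nx+x:
  [Fact [Fact [Expr [Expr [List x]] * [List x]]] + [Expr n [Fact [Fact [Expr [List x]]] + [Expr [List x]]]]]
  [Fact [Fact [Expr [Expr [List x]] * [List x]]] + [Expr n [Fact [Expr x + [Expr [List x]]]]]]
  [Fact [Fact [Fact [Expr [Expr [List x]] * [List x]]] + [Expr n [Fact [Expr [List x]]]]] + [Expr [List x]]]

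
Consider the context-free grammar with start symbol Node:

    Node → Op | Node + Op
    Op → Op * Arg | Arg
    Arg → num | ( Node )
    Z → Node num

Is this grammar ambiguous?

Unambiguous

(Z is unreachable from Node, so its rules don't affect L(Node).) Node → Node + Op | Op  ;  Op → Op * Arg | Arg  — a left-associative chain with Arg at the bottom. Each string factors uniquely by precedence.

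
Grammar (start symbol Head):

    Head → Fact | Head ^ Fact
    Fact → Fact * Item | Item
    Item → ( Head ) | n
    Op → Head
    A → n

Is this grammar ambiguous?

(Op, A are unreachable from Head, so their rules don't affect L(Head).) Head → Head ^ Fact | Fact  ;  Fact → Fact * Item | Item  — a left-associative chain with Item at the bottom. Each string factors uniquely by precedence.

Unambiguous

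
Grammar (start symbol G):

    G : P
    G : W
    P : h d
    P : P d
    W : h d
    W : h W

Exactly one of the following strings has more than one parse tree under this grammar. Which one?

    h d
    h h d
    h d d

h d

h d: 2 trees
h h d: 1 tree
h d d: 1 tree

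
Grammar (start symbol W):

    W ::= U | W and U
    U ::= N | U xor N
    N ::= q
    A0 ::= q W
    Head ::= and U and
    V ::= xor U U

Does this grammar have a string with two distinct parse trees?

Unambiguous

(A0, Head, V are unreachable from W, so their rules don't affect L(W).) This is a standard precedence ladder (W over U over N), with each level left-recursive on its own operator ('and' at W, 'xor' at U). That structure is LR(1), hence unambiguous.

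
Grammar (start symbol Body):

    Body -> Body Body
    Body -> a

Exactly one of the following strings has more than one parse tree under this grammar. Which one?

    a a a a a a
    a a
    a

a a a a a a: 42 trees
a a: 1 tree
a: 1 tree

a a a a a a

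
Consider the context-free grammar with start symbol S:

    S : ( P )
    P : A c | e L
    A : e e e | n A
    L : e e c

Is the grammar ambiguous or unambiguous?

Ambiguous

Witness: ( e e e c )

Derivation 1: S ⇒ ( P ) ⇒ ( A c ) ⇒ ( e e e c )
Derivation 2: S ⇒ ( P ) ⇒ ( e L ) ⇒ ( e e e c )

Two distinct leftmost derivations for the same string.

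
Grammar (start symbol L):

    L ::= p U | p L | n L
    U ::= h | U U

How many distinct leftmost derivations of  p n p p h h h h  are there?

5

Parse trees for p n p p h h h h:
  [L p [L n [L p [L p [U [U h] [U [U h] [U [U h] [U h]]]]]]]]
  [L p [L n [L p [L p [U [U h] [U [U [U h] [U h]] [U h]]]]]]]
  [L p [L n [L p [L p [U [U [U h] [U h]] [U [U h] [U h]]]]]]]
  [L p [L n [L p [L p [U [U [U h] [U [U h] [U h]]] [U h]]]]]]
  [L p [L n [L p [L p [U [U [U [U h] [U h]] [U h]] [U h]]]]]]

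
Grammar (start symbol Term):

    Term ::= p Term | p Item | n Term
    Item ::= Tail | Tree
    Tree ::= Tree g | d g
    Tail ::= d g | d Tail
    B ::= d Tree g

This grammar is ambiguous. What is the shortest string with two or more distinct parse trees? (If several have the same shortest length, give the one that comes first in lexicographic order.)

length 3: p d g has 2 parse trees

Two derivations of p d g:
  Term ⇒ p Item ⇒ p Tail ⇒ p d g
  Term ⇒ p Item ⇒ p Tree ⇒ p d g

p d g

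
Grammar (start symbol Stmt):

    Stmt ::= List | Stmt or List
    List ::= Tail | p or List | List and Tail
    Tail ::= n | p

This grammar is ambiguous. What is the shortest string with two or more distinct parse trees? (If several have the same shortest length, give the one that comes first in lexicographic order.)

p or n

length 1: no string has ≥2 trees
length 3: p or n has 2 parse trees

Two derivations of p or n:
  Stmt ⇒ List ⇒ p or List ⇒ p or Tail ⇒ p or n
  Stmt ⇒ Stmt or List ⇒ List or List ⇒ Tail or List ⇒ p or List ⇒ p or Tail ⇒ p or n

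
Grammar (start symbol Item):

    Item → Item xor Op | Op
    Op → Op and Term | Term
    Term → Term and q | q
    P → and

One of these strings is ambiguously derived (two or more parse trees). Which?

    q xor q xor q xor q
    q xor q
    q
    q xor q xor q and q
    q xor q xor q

q xor q xor q xor q: 1 tree
q xor q: 1 tree
q: 1 tree
q xor q xor q and q: 2 trees
q xor q xor q: 1 tree

q xor q xor q and q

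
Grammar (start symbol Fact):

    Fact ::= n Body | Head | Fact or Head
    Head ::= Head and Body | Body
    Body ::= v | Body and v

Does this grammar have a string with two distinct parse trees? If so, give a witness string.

Ambiguous

Witness: v and v

Derivation 1: Fact ⇒ Head ⇒ Head and Body ⇒ Body and Body ⇒ v and Body ⇒ v and v
Derivation 2: Fact ⇒ Head ⇒ Body ⇒ Body and v ⇒ v and v

Two distinct leftmost derivations for the same string.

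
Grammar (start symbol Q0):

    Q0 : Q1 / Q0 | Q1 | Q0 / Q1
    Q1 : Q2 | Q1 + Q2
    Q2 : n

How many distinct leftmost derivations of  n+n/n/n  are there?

4

Parse trees for n+n/n/n:
  [Q0 [Q1 [Q1 [Q2 n]] + [Q2 n]] / [Q0 [Q1 [Q2 n]] / [Q0 [Q1 [Q2 n]]]]]
  [Q0 [Q1 [Q1 [Q2 n]] + [Q2 n]] / [Q0 [Q0 [Q1 [Q2 n]]] / [Q1 [Q2 n]]]]
  [Q0 [Q0 [Q1 [Q1 [Q2 n]] + [Q2 n]] / [Q0 [Q1 [Q2 n]]]] / [Q1 [Q2 n]]]
  [Q0 [Q0 [Q0 [Q1 [Q1 [Q2 n]] + [Q2 n]]] / [Q1 [Q2 n]]] / [Q1 [Q2 n]]]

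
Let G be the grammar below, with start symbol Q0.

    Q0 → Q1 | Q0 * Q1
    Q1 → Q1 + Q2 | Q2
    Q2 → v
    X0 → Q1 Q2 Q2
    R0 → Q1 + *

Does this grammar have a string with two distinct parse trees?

Unambiguous

Only Q0, Q1, Q2 are reachable from Q0; ignoring the rest: The grammar is stratified — Q0 handles '*' (left-recursive), Q1 handles '+', Q2 atoms. Each operator has a fixed associativity and precedence level, so every string has one parse.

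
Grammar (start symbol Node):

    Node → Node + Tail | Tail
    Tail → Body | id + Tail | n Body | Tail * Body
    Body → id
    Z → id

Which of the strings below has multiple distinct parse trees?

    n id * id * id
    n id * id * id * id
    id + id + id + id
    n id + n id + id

id + id + id + id

n id * id * id: 1 tree
n id * id * id * id: 1 tree
id + id + id + id: 8 trees
n id + n id + id: 1 tree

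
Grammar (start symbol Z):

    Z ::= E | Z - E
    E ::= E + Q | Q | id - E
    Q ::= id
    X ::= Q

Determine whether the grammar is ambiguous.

Witness: id - id

Derivation 1: Z ⇒ E ⇒ id - E ⇒ id - Q ⇒ id - id
Derivation 2: Z ⇒ Z - E ⇒ E - E ⇒ Q - E ⇒ id - E ⇒ id - Q ⇒ id - id

Two distinct leftmost derivations for the same string.

Ambiguous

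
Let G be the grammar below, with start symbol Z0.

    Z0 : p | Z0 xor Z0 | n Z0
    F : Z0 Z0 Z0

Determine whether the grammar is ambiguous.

Ambiguous

Witness: n p xor p

Derivation 1: Z0 ⇒ Z0 xor Z0 ⇒ n Z0 xor Z0 ⇒ n p xor Z0 ⇒ n p xor p
Derivation 2: Z0 ⇒ n Z0 ⇒ n Z0 xor Z0 ⇒ n p xor Z0 ⇒ n p xor p

Two distinct leftmost derivations for the same string.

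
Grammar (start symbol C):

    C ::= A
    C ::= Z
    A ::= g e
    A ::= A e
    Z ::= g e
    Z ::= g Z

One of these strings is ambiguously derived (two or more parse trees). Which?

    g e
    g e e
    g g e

g e

g e: 2 trees
g e e: 1 tree
g g e: 1 tree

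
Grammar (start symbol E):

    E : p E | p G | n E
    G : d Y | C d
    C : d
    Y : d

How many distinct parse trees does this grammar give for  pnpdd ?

Parse trees for pnpdd:
  [E p [E n [E p [G d [Y d]]]]]
  [E p [E n [E p [G [C d] d]]]]

2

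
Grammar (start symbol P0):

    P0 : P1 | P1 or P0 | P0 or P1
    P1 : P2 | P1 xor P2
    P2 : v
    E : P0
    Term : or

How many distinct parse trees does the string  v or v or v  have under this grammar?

Parse trees for v or v or v:
  [P0 [P1 [P2 v]] or [P0 [P1 [P2 v]] or [P0 [P1 [P2 v]]]]]
  [P0 [P1 [P2 v]] or [P0 [P0 [P1 [P2 v]]] or [P1 [P2 v]]]]
  [P0 [P0 [P1 [P2 v]] or [P0 [P1 [P2 v]]]] or [P1 [P2 v]]]
  [P0 [P0 [P0 [P1 [P2 v]]] or [P1 [P2 v]]] or [P1 [P2 v]]]

4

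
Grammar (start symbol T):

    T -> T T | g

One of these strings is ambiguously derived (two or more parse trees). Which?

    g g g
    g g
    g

g g g: 2 trees
g g: 1 tree
g: 1 tree

g g g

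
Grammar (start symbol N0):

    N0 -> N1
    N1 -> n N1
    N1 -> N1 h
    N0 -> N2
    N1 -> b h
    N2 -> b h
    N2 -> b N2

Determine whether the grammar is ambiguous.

Ambiguous

Witness: b h

Derivation 1: N0 ⇒ N1 ⇒ b h
Derivation 2: N0 ⇒ N2 ⇒ b h

Two distinct leftmost derivations for the same string.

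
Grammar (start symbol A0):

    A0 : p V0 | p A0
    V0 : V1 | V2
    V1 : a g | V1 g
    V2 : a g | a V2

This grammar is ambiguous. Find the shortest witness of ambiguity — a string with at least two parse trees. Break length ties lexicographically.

p a g

length 3: p a g has 2 parse trees

Two derivations of p a g:
  A0 ⇒ p V0 ⇒ p V1 ⇒ p a g
  A0 ⇒ p V0 ⇒ p V2 ⇒ p a g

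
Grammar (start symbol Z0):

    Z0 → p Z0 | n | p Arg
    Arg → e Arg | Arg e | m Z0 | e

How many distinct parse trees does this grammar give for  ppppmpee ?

3

Parse trees for ppppmpee:
  [Z0 p [Z0 p [Z0 p [Z0 p [Arg [Arg m [Z0 p [Arg e]]] e]]]]]
  [Z0 p [Z0 p [Z0 p [Z0 p [Arg m [Z0 p [Arg e [Arg e]]]]]]]]
  [Z0 p [Z0 p [Z0 p [Z0 p [Arg m [Z0 p [Arg [Arg e] e]]]]]]]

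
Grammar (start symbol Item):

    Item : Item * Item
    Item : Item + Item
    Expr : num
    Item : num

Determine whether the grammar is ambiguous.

Ambiguous

Witness: num * num * num

Derivation 1: Item ⇒ Item * Item ⇒ Item * Item * Item ⇒ num * Item * Item ⇒ num * num * Item ⇒ num * num * num
Derivation 2: Item ⇒ Item * Item ⇒ num * Item ⇒ num * Item * Item ⇒ num * num * Item ⇒ num * num * num

Two distinct leftmost derivations for the same string.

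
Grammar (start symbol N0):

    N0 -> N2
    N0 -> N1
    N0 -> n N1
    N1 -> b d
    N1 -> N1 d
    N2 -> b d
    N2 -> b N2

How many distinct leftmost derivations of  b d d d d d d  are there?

1

Parse trees for b d d d d d d:
  [N0 [N1 [N1 [N1 [N1 [N1 [N1 b d] d] d] d] d] d]]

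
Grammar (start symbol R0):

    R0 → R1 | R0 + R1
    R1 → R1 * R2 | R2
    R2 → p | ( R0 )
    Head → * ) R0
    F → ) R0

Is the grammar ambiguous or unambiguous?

Unambiguous

Only R0, R1, R2 are reachable from R0; ignoring the rest: R0 → R0 + R1 | R1  ;  R1 → R1 * R2 | R2  — a left-associative chain with R2 at the bottom. Each string factors uniquely by precedence.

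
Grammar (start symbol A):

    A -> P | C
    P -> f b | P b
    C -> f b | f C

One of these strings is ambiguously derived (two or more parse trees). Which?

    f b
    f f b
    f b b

f b: 2 trees
f f b: 1 tree
f b b: 1 tree

f b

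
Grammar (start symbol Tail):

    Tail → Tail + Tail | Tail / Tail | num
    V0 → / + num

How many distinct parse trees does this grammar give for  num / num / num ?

Parse trees for num / num / num:
  [Tail [Tail num] / [Tail [Tail num] / [Tail num]]]
  [Tail [Tail [Tail num] / [Tail num]] / [Tail num]]

2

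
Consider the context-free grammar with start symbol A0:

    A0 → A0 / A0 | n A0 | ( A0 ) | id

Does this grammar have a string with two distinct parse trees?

Witness: n id / id

Derivation 1: A0 ⇒ A0 / A0 ⇒ n A0 / A0 ⇒ n id / A0 ⇒ n id / id
Derivation 2: A0 ⇒ n A0 ⇒ n A0 / A0 ⇒ n id / A0 ⇒ n id / id

Two distinct leftmost derivations for the same string.

Ambiguous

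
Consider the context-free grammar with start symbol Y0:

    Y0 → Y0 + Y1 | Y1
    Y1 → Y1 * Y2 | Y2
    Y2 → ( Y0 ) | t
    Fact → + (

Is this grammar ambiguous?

Only Y0, Y1, Y2 are reachable from Y0; ignoring the rest: This is a standard precedence ladder (Y0 over Y1 over Y2), with each level left-recursive on its own operator ('+' at Y0, '*' at Y1). That structure is LR(1), hence unambiguous.

Unambiguous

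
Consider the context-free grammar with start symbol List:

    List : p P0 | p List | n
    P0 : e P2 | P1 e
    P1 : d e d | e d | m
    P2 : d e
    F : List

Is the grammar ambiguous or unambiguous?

Witness: p e d e

Derivation 1: List ⇒ p P0 ⇒ p e P2 ⇒ p e d e
Derivation 2: List ⇒ p P0 ⇒ p P1 e ⇒ p e d e

Two distinct leftmost derivations for the same string.

Ambiguous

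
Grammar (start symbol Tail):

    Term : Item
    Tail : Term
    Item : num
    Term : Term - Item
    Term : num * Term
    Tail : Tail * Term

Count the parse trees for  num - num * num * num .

2

Parse trees for num - num * num * num:
  [Tail [Tail [Term [Term [Item num]] - [Item num]]] * [Term num * [Term [Item num]]]]
  [Tail [Tail [Tail [Term [Term [Item num]] - [Item num]]] * [Term [Item num]]] * [Term [Item num]]]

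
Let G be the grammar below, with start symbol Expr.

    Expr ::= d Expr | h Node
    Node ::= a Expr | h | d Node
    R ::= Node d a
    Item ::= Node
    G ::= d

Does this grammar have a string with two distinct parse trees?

Unambiguous

Only Expr, Node are reachable from Expr; ignoring the rest: Restricted to the reachable nonterminals, every rule has the form A → t or A → t B, and no two rules for the same A share a first terminal. The grammar encodes a DFA — one run per string.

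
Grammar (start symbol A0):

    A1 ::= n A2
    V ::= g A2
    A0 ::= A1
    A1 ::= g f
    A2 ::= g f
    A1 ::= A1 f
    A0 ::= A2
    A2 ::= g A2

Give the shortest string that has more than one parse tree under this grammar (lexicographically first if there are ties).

length 2: g f has 2 parse trees

Two derivations of g f:
  A0 ⇒ A1 ⇒ g f
  A0 ⇒ A2 ⇒ g f

g f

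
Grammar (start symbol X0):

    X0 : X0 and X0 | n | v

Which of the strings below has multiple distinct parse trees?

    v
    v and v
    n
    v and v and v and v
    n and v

v: 1 tree
v and v: 1 tree
n: 1 tree
v and v and v and v: 5 trees
n and v: 1 tree

v and v and v and v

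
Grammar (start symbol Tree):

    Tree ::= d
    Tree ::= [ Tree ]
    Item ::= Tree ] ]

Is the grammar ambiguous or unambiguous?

Unambiguous

Only Tree is reachable from Tree; ignoring the rest: L(Tree) is { openⁿ atom closeⁿ : n ≥ 0 }. The bracket depth fixes n, and the derivation is forced at every step.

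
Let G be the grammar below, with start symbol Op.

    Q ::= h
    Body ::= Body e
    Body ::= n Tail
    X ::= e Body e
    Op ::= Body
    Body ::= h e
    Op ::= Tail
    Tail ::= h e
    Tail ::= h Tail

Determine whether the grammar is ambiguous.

Witness: h e

Derivation 1: Op ⇒ Body ⇒ h e
Derivation 2: Op ⇒ Tail ⇒ h e

Two distinct leftmost derivations for the same string.

Ambiguous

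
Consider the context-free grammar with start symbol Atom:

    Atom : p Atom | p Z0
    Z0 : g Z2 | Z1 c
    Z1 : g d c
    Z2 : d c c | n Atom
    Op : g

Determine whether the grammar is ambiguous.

Ambiguous

Witness: p g d c c

Derivation 1: Atom ⇒ p Z0 ⇒ p g Z2 ⇒ p g d c c
Derivation 2: Atom ⇒ p Z0 ⇒ p Z1 c ⇒ p g d c c

Two distinct leftmost derivations for the same string.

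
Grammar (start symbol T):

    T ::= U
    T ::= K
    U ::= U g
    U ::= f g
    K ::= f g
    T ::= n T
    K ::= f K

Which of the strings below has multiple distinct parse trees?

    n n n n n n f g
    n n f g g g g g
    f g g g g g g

n n n n n n f g: 2 trees
n n f g g g g g: 1 tree
f g g g g g g: 1 tree

n n n n n n f g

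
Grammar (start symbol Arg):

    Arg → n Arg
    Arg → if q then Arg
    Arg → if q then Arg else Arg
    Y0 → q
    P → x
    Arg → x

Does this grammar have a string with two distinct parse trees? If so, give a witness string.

Ambiguous

Witness: if q then if q then x else x

Derivation 1: Arg ⇒ if q then Arg ⇒ if q then if q then Arg else Arg ⇒ if q then if q then x else Arg ⇒ if q then if q then x else x
Derivation 2: Arg ⇒ if q then Arg else Arg ⇒ if q then if q then Arg else Arg ⇒ if q then if q then x else Arg ⇒ if q then if q then x else x

Two distinct leftmost derivations for the same string.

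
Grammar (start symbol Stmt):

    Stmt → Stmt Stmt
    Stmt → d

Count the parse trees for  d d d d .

5

Parse trees for d d d d:
  [Stmt [Stmt d] [Stmt [Stmt d] [Stmt [Stmt d] [Stmt d]]]]
  [Stmt [Stmt d] [Stmt [Stmt [Stmt d] [Stmt d]] [Stmt d]]]
  [Stmt [Stmt [Stmt d] [Stmt d]] [Stmt [Stmt d] [Stmt d]]]
  [Stmt [Stmt [Stmt d] [Stmt [Stmt d] [Stmt d]]] [Stmt d]]
  [Stmt [Stmt [Stmt [Stmt d] [Stmt d]] [Stmt d]] [Stmt d]]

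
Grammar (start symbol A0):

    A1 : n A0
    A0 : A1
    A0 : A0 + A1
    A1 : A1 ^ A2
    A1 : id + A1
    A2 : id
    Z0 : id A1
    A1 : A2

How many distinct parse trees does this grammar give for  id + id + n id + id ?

12

Parse trees for id + id + n id + id (showing first 6 of 12):
  [A0 [A1 id + [A1 id + [A1 n [A0 [A1 id + [A1 [A2 id]]]]]]]]
  [A0 [A1 id + [A1 id + [A1 n [A0 [A0 [A1 [A2 id]]] + [A1 [A2 id]]]]]]]
  [A0 [A0 [A1 [A2 id]]] + [A1 id + [A1 n [A0 [A1 id + [A1 [A2 id]]]]]]]
  [A0 [A0 [A1 [A2 id]]] + [A1 id + [A1 n [A0 [A0 [A1 [A2 id]]] + [A1 [A2 id]]]]]]
  [A0 [A0 [A1 id + [A1 [A2 id]]]] + [A1 n [A0 [A1 id + [A1 [A2 id]]]]]]
  [A0 [A0 [A1 id + [A1 [A2 id]]]] + [A1 n [A0 [A0 [A1 [A2 id]]] + [A1 [A2 id]]]]]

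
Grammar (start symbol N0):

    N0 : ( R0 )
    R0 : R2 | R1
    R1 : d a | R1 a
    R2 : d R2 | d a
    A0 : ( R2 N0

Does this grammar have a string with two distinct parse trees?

Ambiguous

Witness: ( d a )

Derivation 1: N0 ⇒ ( R0 ) ⇒ ( R2 ) ⇒ ( d a )
Derivation 2: N0 ⇒ ( R0 ) ⇒ ( R1 ) ⇒ ( d a )

Two distinct leftmost derivations for the same string.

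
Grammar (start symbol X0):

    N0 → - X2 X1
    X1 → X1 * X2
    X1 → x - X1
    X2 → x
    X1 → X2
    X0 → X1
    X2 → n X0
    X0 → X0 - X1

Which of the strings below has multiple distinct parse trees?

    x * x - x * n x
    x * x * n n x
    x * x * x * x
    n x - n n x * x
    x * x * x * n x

x * x - x * n x: 1 tree
x * x * n n x: 1 tree
x * x * x * x: 1 tree
n x - n n x * x: 12 trees
x * x * x * n x: 1 tree

n x - n n x * x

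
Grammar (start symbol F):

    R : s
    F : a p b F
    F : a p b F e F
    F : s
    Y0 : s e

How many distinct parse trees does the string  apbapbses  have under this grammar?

2

Parse trees for apbapbses:
  [F a p b [F a p b [F s] e [F s]]]
  [F a p b [F a p b [F s]] e [F s]]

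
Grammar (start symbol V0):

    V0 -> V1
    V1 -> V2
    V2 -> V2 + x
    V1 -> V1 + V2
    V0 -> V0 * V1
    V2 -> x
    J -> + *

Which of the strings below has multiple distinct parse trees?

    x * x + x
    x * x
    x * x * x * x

x * x + x

x * x + x: 2 trees
x * x: 1 tree
x * x * x * x: 1 tree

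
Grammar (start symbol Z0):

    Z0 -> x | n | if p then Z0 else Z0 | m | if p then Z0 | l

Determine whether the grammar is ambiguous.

Ambiguous

Witness: if p then if p then l else l

Derivation 1: Z0 ⇒ if p then Z0 else Z0 ⇒ if p then if p then Z0 else Z0 ⇒ if p then if p then l else Z0 ⇒ if p then if p then l else l
Derivation 2: Z0 ⇒ if p then Z0 ⇒ if p then if p then Z0 else Z0 ⇒ if p then if p then l else Z0 ⇒ if p then if p then l else l

Two distinct leftmost derivations for the same string.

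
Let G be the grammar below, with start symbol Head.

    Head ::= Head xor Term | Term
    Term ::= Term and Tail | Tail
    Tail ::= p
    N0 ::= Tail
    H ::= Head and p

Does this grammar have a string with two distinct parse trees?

Unambiguous

(N0, H are unreachable from Head, so their rules don't affect L(Head).) This is a standard precedence ladder (Head over Term over Tail), with each level left-recursive on its own operator ('xor' at Head, 'and' at Term). That structure is LR(1), hence unambiguous.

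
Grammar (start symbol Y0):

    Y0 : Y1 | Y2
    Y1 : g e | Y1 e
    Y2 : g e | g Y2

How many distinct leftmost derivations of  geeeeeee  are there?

1

Parse trees for geeeeeee:
  [Y0 [Y1 [Y1 [Y1 [Y1 [Y1 [Y1 [Y1 g e] e] e] e] e] e] e]]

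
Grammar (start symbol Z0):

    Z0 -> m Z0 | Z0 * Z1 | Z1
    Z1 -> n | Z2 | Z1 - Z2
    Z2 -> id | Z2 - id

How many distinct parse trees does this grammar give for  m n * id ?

Parse trees for m n * id:
  [Z0 m [Z0 [Z0 [Z1 n]] * [Z1 [Z2 id]]]]
  [Z0 [Z0 m [Z0 [Z1 n]]] * [Z1 [Z2 id]]]

2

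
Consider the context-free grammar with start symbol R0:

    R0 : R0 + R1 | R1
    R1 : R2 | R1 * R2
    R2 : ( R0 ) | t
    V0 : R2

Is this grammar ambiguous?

(V0 is unreachable from R0, so its rules don't affect L(R0).) R0 → R0 + R1 | R1  ;  R1 → R1 * R2 | R2  — a left-associative chain with R2 at the bottom. Each string factors uniquely by precedence.

Unambiguous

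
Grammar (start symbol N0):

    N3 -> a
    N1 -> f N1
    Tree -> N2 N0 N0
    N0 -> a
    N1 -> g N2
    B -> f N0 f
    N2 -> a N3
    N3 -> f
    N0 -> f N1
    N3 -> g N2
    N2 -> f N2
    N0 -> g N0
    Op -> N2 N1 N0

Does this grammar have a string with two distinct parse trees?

Unambiguous

(B, Op, Tree are unreachable from N0, so their rules don't affect L(N0).) The reachable rules are right-linear with at most one rule per (nonterminal, next-terminal) pair. Each input token forces the next rule, so parsing is deterministic.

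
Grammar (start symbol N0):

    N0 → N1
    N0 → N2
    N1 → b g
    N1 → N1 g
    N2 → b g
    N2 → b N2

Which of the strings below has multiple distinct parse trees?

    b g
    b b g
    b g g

b g

b g: 2 trees
b b g: 1 tree
b g g: 1 tree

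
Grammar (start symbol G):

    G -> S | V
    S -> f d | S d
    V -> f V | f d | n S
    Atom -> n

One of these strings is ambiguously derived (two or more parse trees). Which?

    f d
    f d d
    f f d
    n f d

f d

f d: 2 trees
f d d: 1 tree
f f d: 1 tree
n f d: 1 tree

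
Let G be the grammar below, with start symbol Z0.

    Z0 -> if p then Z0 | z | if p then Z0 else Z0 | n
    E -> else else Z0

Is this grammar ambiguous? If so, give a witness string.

Witness: if p then if p then n else n

Derivation 1: Z0 ⇒ if p then Z0 ⇒ if p then if p then Z0 else Z0 ⇒ if p then if p then n else Z0 ⇒ if p then if p then n else n
Derivation 2: Z0 ⇒ if p then Z0 else Z0 ⇒ if p then if p then Z0 else Z0 ⇒ if p then if p then n else Z0 ⇒ if p then if p then n else n

Two distinct leftmost derivations for the same string.

Ambiguous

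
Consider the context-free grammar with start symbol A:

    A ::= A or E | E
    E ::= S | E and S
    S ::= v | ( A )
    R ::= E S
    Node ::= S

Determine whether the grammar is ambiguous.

Only A, E, S are reachable from A; ignoring the rest: A → A or E | E  ;  E → E and S | S  — a left-associative chain with S at the bottom. Each string factors uniquely by precedence.

Unambiguous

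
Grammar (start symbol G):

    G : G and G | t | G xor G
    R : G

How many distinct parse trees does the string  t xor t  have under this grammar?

Parse trees for t xor t:
  [G [G t] xor [G t]]

1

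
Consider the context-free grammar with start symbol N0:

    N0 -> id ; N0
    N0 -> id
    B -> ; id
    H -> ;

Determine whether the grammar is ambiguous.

Only N0 is reachable from N0; ignoring the rest: Right-recursive list with a separator: after each atom, whether the separator follows determines the rule. One parse per string.

Unambiguous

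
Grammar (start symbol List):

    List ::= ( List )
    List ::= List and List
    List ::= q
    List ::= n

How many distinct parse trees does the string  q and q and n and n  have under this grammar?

Parse trees for q and q and n and n:
  [List [List q] and [List [List q] and [List [List n] and [List n]]]]
  [List [List q] and [List [List [List q] and [List n]] and [List n]]]
  [List [List [List q] and [List q]] and [List [List n] and [List n]]]
  [List [List [List q] and [List [List q] and [List n]]] and [List n]]
  [List [List [List [List q] and [List q]] and [List n]] and [List n]]

5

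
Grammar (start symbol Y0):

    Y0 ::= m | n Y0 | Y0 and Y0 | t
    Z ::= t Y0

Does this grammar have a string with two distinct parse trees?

Ambiguous

Witness: n m and m

Derivation 1: Y0 ⇒ n Y0 ⇒ n Y0 and Y0 ⇒ n m and Y0 ⇒ n m and m
Derivation 2: Y0 ⇒ Y0 and Y0 ⇒ n Y0 and Y0 ⇒ n m and Y0 ⇒ n m and m

Two distinct leftmost derivations for the same string.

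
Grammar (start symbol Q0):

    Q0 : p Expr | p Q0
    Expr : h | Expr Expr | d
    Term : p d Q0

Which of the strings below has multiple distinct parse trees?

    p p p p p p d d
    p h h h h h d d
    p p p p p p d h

p p p p p p d d: 1 tree
p h h h h h d d: 132 trees
p p p p p p d h: 1 tree

p h h h h h d d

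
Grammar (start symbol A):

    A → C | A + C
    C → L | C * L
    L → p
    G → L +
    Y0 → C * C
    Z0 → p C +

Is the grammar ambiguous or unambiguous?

(G, Y0, Z0 are unreachable from A, so their rules don't affect L(A).) This is a standard precedence ladder (A over C over L), with each level left-recursive on its own operator ('+' at A, '*' at C). That structure is LR(1), hence unambiguous.

Unambiguous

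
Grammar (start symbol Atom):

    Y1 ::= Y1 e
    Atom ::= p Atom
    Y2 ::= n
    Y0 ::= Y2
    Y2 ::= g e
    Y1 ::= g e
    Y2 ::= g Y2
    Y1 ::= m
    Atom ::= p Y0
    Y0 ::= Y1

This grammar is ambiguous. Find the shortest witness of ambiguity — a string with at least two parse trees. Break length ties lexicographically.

p g e

length 2: no string has ≥2 trees
length 3: p g e has 2 parse trees

Two derivations of p g e:
  Atom ⇒ p Y0 ⇒ p Y2 ⇒ p g e
  Atom ⇒ p Y0 ⇒ p Y1 ⇒ p g e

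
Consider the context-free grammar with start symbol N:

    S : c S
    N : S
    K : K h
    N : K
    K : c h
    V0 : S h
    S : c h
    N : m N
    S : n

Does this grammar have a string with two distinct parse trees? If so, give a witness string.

Witness: c h

Derivation 1: N ⇒ S ⇒ c h
Derivation 2: N ⇒ K ⇒ c h

Two distinct leftmost derivations for the same string.

Ambiguous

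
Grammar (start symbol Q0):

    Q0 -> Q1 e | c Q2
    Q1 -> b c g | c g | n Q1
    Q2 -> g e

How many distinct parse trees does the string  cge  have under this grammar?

2

Parse trees for cge:
  [Q0 [Q1 c g] e]
  [Q0 c [Q2 g e]]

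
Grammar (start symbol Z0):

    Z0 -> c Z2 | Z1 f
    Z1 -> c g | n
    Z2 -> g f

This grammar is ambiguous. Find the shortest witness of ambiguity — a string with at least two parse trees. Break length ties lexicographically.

length 2: no string has ≥2 trees
length 3: c g f has 2 parse trees

Two derivations of c g f:
  Z0 ⇒ c Z2 ⇒ c g f
  Z0 ⇒ Z1 f ⇒ c g f

c g f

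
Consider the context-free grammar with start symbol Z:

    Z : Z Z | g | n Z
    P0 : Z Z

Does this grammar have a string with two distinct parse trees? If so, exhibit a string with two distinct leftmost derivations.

Ambiguous

Witness: g g g

Derivation 1: Z ⇒ Z Z ⇒ Z Z Z ⇒ g Z Z ⇒ g g Z ⇒ g g g
Derivation 2: Z ⇒ Z Z ⇒ g Z ⇒ g Z Z ⇒ g g Z ⇒ g g g

Two distinct leftmost derivations for the same string.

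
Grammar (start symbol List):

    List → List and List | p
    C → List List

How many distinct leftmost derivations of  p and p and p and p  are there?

5

Parse trees for p and p and p and p:
  [List [List p] and [List [List p] and [List [List p] and [List p]]]]
  [List [List p] and [List [List [List p] and [List p]] and [List p]]]
  [List [List [List p] and [List p]] and [List [List p] and [List p]]]
  [List [List [List p] and [List [List p] and [List p]]] and [List p]]
  [List [List [List [List p] and [List p]] and [List p]] and [List p]]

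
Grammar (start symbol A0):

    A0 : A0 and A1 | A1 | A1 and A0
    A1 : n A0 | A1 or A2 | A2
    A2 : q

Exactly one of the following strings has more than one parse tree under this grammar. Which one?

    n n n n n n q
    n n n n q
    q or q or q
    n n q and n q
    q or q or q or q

n n q and n q

n n n n n n q: 1 tree
n n n n q: 1 tree
q or q or q: 1 tree
n n q and n q: 6 trees
q or q or q or q: 1 tree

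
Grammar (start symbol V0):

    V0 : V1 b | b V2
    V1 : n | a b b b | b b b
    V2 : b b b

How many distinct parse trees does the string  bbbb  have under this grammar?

Parse trees for bbbb:
  [V0 [V1 b b b] b]
  [V0 b [V2 b b b]]

2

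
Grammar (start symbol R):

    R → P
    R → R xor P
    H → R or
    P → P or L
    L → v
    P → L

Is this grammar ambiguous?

(H is unreachable from R, so its rules don't affect L(R).) R → R xor P | P  ;  P → P or L | L  — a left-associative chain with L at the bottom. Each string factors uniquely by precedence.

Unambiguous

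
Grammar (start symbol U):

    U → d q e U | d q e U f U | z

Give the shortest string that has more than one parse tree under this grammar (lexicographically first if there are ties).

length 1: no string has ≥2 trees
length 4: no string has ≥2 trees
length 6: no string has ≥2 trees
length 7: no string has ≥2 trees
length 9: d q e d q e z f z has 2 parse trees

Two derivations of d q e d q e z f z:
  U ⇒ d q e U ⇒ d q e d q e U f U ⇒ d q e d q e z f U ⇒ d q e d q e z f z
  U ⇒ d q e U f U ⇒ d q e d q e U f U ⇒ d q e d q e z f U ⇒ d q e d q e z f z

d q e d q e z f z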